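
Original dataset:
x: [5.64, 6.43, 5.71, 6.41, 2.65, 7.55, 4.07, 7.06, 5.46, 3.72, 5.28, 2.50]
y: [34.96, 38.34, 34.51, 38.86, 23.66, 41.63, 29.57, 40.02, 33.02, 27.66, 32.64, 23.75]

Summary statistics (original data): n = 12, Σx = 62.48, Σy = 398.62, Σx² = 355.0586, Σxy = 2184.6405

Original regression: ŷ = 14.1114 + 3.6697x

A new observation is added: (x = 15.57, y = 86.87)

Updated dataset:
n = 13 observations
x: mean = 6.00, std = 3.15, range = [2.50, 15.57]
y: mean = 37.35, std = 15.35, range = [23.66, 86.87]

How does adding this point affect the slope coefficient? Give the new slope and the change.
New slope β₁ = 4.8292 versus 3.6697 before: a change of +1.1595 (+31.6%).

The new point has HIGH LEVERAGE: x = 15.57 is far from the original mean x̄ = 62.48/12 ≈ 5.21 (original range [2.50, 7.55]).

Step 1: Update the sums with the new point (n goes from 12 to 13)
Σx  = 62.48 + 15.57 = 78.05
Σy  = 398.62 + 86.87 = 485.49
Σx² = 355.0586 + 15.57² = 355.0586 + 242.4249 = 597.4835
Σxy = 2184.6405 + 15.57×86.87 = 2184.6405 + 1352.5659 = 3537.2064

Step 2: Recompute the slope with b₁ = (nΣxy − ΣxΣy) / (nΣx² − (Σx)²)
Numerator   = 13×3537.2064 − 78.05×485.49 = 45983.6832 − 37892.4945 = 8091.1887
Denominator = 13×597.4835 − 78.05² = 7767.2855 − 6091.8025 = 1675.4830
b₁(new) = 8091.1887 / 1675.4830 = 4.8292

(Same formula on the original sums: (12×2184.6405 − 62.48×398.62) / (12×355.0586 − 62.48²) = 1309.9084 / 356.9528 = 3.6697, matching the given fit.)

Step 3: Change in slope
Δβ₁ = 4.8292 − 3.6697 = +1.1595
Relative change = +1.1595 / 3.6697 × 100% = +31.6%
→ the slope increases when the point is added.

A high-leverage point only changes the slope if it is off the original line; here y = 86.87 is above the original trend, so the slope increases.
In practice: refit with and without it and report both if conclusions differ.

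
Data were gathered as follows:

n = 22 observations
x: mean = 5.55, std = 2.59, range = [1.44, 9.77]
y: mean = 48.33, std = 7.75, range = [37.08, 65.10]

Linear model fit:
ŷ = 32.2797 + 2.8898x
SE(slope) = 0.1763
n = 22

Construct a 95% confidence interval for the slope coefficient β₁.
The 95% CI for β₁ is (2.5220, 3.2576)

Confidence interval for the slope:

The 95% CI for β₁ is: β̂₁ ± t*(α/2, n-2) × SE(β̂₁)

Step 1: Find critical t-value
- Confidence level = 0.95
- Degrees of freedom = n - 2 = 22 - 2 = 20
- t*(α/2, 20) = 2.0860

Step 2: Calculate margin of error
Margin = 2.0860 × 0.1763 = 0.3678

Step 3: Construct interval
CI = 2.8898 ± 0.3678
CI = (2.5220, 3.2576)

Interpretation: intervals built this way capture the true β₁ in 95% of repeated samples; here the plausible range for the per-unit effect of x on y is 2.5220 to 3.2576.
Both endpoints are positive, so the data support a genuinely positive slope at this confidence level.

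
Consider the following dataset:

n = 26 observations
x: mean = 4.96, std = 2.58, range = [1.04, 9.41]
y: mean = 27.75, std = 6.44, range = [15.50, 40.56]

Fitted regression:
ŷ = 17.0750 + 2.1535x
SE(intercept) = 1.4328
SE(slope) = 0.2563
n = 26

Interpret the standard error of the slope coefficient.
The slope 2.1535 is pinned down to within about ±0.2563 (one SE) by these data — relative uncertainty 11.9%, i.e. precise.

SE(β̂₁) = s / √Sxx, where s is the residual standard deviation and Sxx = Σ(x − x̄)². It is the yardstick for how far β̂₁ = 2.1535 could plausibly be from the true slope.

Relative precision:
- SE / |β̂₁| = 0.2563 / 2.1535 = 11.9%
- Rule of thumb (under 20%: precise; 20% to under 50%: moderately precise; 50% or more: imprecise) → precise

Link to interval estimation: a confidence interval for β₁ is β̂₁ ± t* × 0.2563, so SE sets the half-width per unit of t*.

What drives SE(β̂₁): more residual scatter → larger SE.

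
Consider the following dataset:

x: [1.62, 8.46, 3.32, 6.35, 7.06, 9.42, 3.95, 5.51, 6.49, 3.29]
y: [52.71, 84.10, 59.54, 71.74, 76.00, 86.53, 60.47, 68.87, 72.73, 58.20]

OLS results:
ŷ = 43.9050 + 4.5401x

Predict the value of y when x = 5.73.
ŷ = 69.9198

Plug x = 5.73 into the fitted line:

ŷ = 43.9050 + 4.5401 × 5.73
ŷ = 43.9050 + 26.0148
ŷ = 69.9198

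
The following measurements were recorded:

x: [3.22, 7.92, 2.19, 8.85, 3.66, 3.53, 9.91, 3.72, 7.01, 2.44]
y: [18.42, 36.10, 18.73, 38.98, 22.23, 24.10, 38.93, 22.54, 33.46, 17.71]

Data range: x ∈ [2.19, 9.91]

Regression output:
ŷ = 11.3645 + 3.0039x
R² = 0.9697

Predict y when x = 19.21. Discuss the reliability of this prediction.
ŷ = 69.0694 (extrapolation — x = 19.21 lies outside [2.19, 9.91], so reliability is low).

Prediction calculation:
ŷ = 11.3645 + 3.0039 × 19.21
ŷ = 69.0694

Reliability:
- Data range: x ∈ [2.19, 9.91]
- Prediction point: x = 19.21 is 9.30 units above the observed range → this is EXTRAPOLATION, not interpolation

Why that matters here:
- The linear relationship may not hold outside the observed range
- R² describes fit only over the sampled x values; it says nothing about behaviour beyond them

A defensible statement: 'if the linear trend continued to x = 19.21, y would be about 69.0694' — the premise is untested.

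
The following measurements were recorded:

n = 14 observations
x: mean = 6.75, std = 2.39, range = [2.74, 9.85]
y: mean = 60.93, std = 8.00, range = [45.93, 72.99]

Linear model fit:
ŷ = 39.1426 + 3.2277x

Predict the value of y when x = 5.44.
ŷ = 56.7013

x = 5.44 lies inside the observed range [2.74, 9.85], so the fitted equation applies directly:

ŷ = 39.1426 + 3.2277 × 5.44
ŷ = 39.1426 + 17.5587
ŷ = 56.7013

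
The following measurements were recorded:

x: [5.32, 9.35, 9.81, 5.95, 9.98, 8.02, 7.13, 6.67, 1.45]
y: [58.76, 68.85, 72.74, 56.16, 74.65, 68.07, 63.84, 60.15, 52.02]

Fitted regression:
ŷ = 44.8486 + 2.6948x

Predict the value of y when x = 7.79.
ŷ = 65.8411

Plug x = 7.79 into the fitted line:

ŷ = 44.8486 + 2.6948 × 7.79
ŷ = 44.8486 + 20.9925
ŷ = 65.8411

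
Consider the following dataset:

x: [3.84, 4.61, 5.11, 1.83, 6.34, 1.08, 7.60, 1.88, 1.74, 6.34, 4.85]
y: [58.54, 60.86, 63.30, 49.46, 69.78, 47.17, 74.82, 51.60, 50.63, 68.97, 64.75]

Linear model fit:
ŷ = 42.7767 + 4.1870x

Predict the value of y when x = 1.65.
ŷ = 49.6853

x = 1.65 lies inside the observed range [1.08, 7.60], so the fitted equation applies directly:

ŷ = 42.7767 + 4.1870 × 1.65
ŷ = 42.7767 + 6.9086
ŷ = 49.6853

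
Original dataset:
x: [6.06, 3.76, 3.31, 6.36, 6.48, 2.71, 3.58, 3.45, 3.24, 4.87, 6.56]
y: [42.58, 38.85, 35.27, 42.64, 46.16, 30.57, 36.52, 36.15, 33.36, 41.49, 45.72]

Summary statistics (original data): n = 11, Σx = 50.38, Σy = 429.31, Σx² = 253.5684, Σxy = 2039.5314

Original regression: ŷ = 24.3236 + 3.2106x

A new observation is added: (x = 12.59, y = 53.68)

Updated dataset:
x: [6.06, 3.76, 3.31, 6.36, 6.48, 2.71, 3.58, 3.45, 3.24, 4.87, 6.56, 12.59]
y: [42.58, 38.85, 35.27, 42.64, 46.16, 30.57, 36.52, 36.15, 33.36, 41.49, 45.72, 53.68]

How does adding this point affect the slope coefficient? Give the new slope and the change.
New slope β₁ = 2.2155 versus 3.2106 before: a change of -0.9951 (-31.0%).

x = 12.59 lies well outside the original x-range [2.71, 6.56] (x̄ ≈ 4.58), so this observation has high leverage and can move the slope substantially.

Step 1: Update the sums with the new point (n goes from 11 to 12)
Σx  = 50.38 + 12.59 = 62.97
Σy  = 429.31 + 53.68 = 482.99
Σx² = 253.5684 + 12.59² = 253.5684 + 158.5081 = 412.0765
Σxy = 2039.5314 + 12.59×53.68 = 2039.5314 + 675.8312 = 2715.3626

Step 2: Recompute the slope with b₁ = (nΣxy − ΣxΣy) / (nΣx² − (Σx)²)
Numerator   = 12×2715.3626 − 62.97×482.99 = 32584.3512 − 30413.8803 = 2170.4709
Denominator = 12×412.0765 − 62.97² = 4944.9180 − 3965.2209 = 979.6971
b₁(new) = 2170.4709 / 979.6971 = 2.2155

(Same formula on the original sums: (11×2039.5314 − 50.38×429.31) / (11×253.5684 − 50.38²) = 806.2076 / 251.1080 = 3.2106, matching the given fit.)

Step 3: Change in slope
Δβ₁ = 2.2155 − 3.2106 = -0.9951
Relative change = -0.9951 / 3.2106 × 100% = -31.0%
→ the slope decreases when the point is added.

A high-leverage point only changes the slope if it is off the original line; here y = 53.68 is below the original trend, so the slope decreases.
In practice: examine leverage (hᵢ) and Cook's distance rather than deleting it automatically; investigate whether it comes from the same population as the rest of the sample.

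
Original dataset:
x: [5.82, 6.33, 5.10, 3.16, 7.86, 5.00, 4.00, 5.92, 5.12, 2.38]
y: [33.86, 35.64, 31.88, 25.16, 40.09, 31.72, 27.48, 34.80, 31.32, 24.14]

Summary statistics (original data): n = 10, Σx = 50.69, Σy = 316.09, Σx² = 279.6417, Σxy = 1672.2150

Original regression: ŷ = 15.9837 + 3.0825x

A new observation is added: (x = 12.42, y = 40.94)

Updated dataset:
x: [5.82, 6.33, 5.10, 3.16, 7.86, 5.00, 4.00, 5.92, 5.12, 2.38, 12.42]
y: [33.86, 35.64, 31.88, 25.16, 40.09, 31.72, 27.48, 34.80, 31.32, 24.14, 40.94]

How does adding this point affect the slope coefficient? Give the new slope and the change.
Adding the point moves β₁ from 3.0825 to 1.8423, i.e. it decreases by 1.2402 (-40.2%).

x = 12.42 lies well outside the original x-range [2.38, 7.86] (x̄ ≈ 5.07), so this observation has high leverage and can move the slope substantially.

Step 1: Update the sums with the new point (n goes from 10 to 11)
Σx  = 50.69 + 12.42 = 63.11
Σy  = 316.09 + 40.94 = 357.03
Σx² = 279.6417 + 12.42² = 279.6417 + 154.2564 = 433.8981
Σxy = 1672.2150 + 12.42×40.94 = 1672.2150 + 508.4748 = 2180.6898

Step 2: Recompute the slope with b₁ = (nΣxy − ΣxΣy) / (nΣx² − (Σx)²)
Numerator   = 11×2180.6898 − 63.11×357.03 = 23987.5878 − 22532.1633 = 1455.4245
Denominator = 11×433.8981 − 63.11² = 4772.8791 − 3982.8721 = 790.0070
b₁(new) = 1455.4245 / 790.0070 = 1.8423

(Same formula on the original sums: (10×1672.2150 − 50.69×316.09) / (10×279.6417 − 50.69²) = 699.5479 / 226.9409 = 3.0825, matching the given fit.)

Step 3: Change in slope
Δβ₁ = 1.8423 − 3.0825 = -1.2402
Relative change = -1.2402 / 3.0825 × 100% = -40.2%
→ the slope decreases when the point is added.

Because the point sits below the extension of the original line at a high-leverage x, it tilts the fit down.
In practice: investigate whether it comes from the same population as the rest of the sample.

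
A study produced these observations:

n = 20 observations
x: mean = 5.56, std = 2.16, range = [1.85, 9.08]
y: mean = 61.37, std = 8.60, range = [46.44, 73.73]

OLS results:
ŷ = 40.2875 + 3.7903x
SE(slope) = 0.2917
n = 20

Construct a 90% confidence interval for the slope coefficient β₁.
The 90% CI for β₁ is (3.2845, 4.2961)

Confidence interval for the slope:

The 90% CI for β₁ is: β̂₁ ± t*(α/2, n-2) × SE(β̂₁)

Step 1: Find critical t-value
- Confidence level = 0.9
- Degrees of freedom = n - 2 = 20 - 2 = 18
- t*(α/2, 18) = 1.7341

Step 2: Calculate margin of error
Margin = 1.7341 × 0.2917 = 0.5058

Step 3: Construct interval
CI = 3.7903 ± 0.5058
CI = (3.2845, 4.2961)

Interpretation: We are 90% confident that the true slope β₁ lies between 3.2845 and 4.2961.
The interval does not include 0, suggesting a significant linear relationship.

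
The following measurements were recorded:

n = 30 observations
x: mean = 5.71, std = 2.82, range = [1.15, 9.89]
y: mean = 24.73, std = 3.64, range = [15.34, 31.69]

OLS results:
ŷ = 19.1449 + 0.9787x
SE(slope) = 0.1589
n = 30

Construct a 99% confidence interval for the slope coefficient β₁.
The 99% CI for β₁ is (0.5396, 1.4178)

Confidence interval for the slope:

The 99% CI for β₁ is: β̂₁ ± t*(α/2, n-2) × SE(β̂₁)

Step 1: Find critical t-value
- Confidence level = 0.99
- Degrees of freedom = n - 2 = 30 - 2 = 28
- t*(α/2, 28) = 2.7633

Step 2: Calculate margin of error
Margin = 2.7633 × 0.1589 = 0.4391

Step 3: Construct interval
CI = 0.9787 ± 0.4391
CI = (0.5396, 1.4178)

Interpretation: We are 99% confident that the true slope β₁ lies between 0.5396 and 1.4178.
Both endpoints are positive, so the data support a genuinely positive slope at this confidence level.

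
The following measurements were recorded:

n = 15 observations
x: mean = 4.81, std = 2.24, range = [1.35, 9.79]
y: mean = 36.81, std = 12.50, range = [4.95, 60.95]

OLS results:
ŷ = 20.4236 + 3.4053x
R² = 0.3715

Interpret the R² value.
About 37.15% of the variability in y is accounted for by the regression on x (R² = 0.3715) — a moderate linear fit.

R² = 1 − SS_res/SS_tot compares the residual scatter to the total scatter of y about its mean.

Here R² = 0.3715:
- Explained: 37.15% of the variation in y
- Unexplained (residual): 100% − 37.15% = 62.85%
- Rule of thumb (below 0.3 weak; 0.3 to below 0.7 moderate; 0.7 and above strong) → moderate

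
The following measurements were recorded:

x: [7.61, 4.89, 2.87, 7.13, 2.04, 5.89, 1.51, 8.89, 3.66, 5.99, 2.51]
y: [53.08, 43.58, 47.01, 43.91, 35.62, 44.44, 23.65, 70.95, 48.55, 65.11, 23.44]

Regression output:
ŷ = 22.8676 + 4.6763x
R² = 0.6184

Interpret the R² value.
About 61.84% of the variability in y is accounted for by the regression on x (R² = 0.6184) — a moderate linear fit.

R² = 1 − SS_res/SS_tot compares the residual scatter to the total scatter of y about its mean.

Here R² = 0.6184:
- Explained: 61.84% of the variation in y
- Unexplained (residual): 100% − 61.84% = 38.16%
- Rule of thumb (below 0.3 weak; 0.3 to below 0.7 moderate; 0.7 and above strong) → moderate

Note: R² says nothing about causation, and a high R² does not by itself mean the linear form is appropriate — check the residuals.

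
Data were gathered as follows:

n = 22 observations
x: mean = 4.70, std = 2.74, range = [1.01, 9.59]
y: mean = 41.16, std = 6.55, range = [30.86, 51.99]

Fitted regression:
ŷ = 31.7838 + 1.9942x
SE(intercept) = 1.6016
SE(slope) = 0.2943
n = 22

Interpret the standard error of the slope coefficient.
The slope 1.9942 is pinned down to within about ±0.2943 (one SE) by these data — relative uncertainty 14.8%, i.e. precise.

What SE measures:
- The standard error quantifies the sampling variability of the coefficient estimate
- It is the estimated standard deviation of β̂₁ across hypothetical repeated samples of the same size
- Smaller SE → more precise estimate

Relative precision:
- SE / |β̂₁| = 0.2943 / 1.9942 = 14.8%
- Rule of thumb (under 20%: precise; 20% to under 50%: moderately precise; 50% or more: imprecise) → precise

Link to interval estimation: a confidence interval for β₁ is β̂₁ ± t* × 0.2943, so SE sets the half-width per unit of t*.

What drives SE(β̂₁): wider spread of x values → smaller SE; more residual scatter → larger SE; larger n (here n = 22) → smaller SE.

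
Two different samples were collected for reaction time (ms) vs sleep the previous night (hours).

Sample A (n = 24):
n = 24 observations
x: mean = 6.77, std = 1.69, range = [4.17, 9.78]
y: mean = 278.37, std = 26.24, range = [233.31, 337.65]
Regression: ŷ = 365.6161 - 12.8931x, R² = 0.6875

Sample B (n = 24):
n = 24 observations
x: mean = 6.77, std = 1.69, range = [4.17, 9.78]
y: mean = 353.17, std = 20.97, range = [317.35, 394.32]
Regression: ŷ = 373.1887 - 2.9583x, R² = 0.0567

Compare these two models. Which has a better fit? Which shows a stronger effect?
Model A has the better fit (R² = 0.6875 vs 0.0567). Model A shows the stronger effect (|β₁| = 12.8931 vs 2.9583).

Model Comparison:

Which explains more variance? (R²)
- Model A: R² = 0.6875 → 68.75% of variance in reaction time explained
- Model B: R² = 0.0567 → 5.67% of variance in reaction time explained
- 0.6875 > 0.0567 → Model A has the better fit

Which has the larger per-hour effect? (|β₁|)
- Model A: β₁ = -12.8931 → predicted reaction time falls 12.8931 ms per additional hour of sleep
- Model B: β₁ = -2.9583 → predicted reaction time falls 2.9583 ms per additional hour of sleep
- |-12.8931| > |-2.9583| → Model A shows the stronger marginal effect

Notes:
- R² measures how tightly points cluster around the line; β₁ measures how steep the line is — they answer different questions.
- A better fit (higher R²) doesn't necessarily mean a more important relationship.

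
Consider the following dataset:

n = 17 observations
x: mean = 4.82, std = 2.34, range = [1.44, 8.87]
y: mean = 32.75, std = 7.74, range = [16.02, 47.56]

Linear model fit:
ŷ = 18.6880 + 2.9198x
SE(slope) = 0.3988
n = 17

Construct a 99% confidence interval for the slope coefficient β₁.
The 99% CI for β₁ is (1.7447, 4.0949)

Confidence interval for the slope:

The 99% CI for β₁ is: β̂₁ ± t*(α/2, n-2) × SE(β̂₁)

Step 1: Find critical t-value
- Confidence level = 0.99
- Degrees of freedom = n - 2 = 17 - 2 = 15
- t*(α/2, 15) = 2.9467

Step 2: Calculate margin of error
Margin = 2.9467 × 0.3988 = 1.1751

Step 3: Construct interval
CI = 2.9198 ± 1.1751
CI = (1.7447, 4.0949)

Interpretation: We are 99% confident that the true slope β₁ lies between 1.7447 and 4.0949.
The interval does not include 0, suggesting a significant linear relationship.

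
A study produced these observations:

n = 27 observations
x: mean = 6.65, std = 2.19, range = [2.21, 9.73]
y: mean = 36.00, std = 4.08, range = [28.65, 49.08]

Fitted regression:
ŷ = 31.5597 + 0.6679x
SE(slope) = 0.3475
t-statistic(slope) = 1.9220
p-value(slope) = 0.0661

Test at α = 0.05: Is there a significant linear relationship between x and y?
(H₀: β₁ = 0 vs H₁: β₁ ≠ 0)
Since p-value = 0.0661 ≥ α = 0.05, fail to reject H₀ — the slope is not significantly different from 0.

Hypothesis test for the slope coefficient:

H₀: β₁ = 0 (no linear relationship)
H₁: β₁ ≠ 0 (linear relationship exists)

Test statistic: t = β̂₁ / SE(β̂₁) = 0.6679 / 0.3475 = 1.9220

p = 0.0661: how often a slope estimate this far from 0 (in SE units) would arise by chance if β₁ were truly 0.

Decision rule: reject H₀ if p-value < α.
p-value = 0.0661 ≥ α = 0.05 → fail to reject H₀.

Conclusion: the linear association between x and y is not significant at the 5% level.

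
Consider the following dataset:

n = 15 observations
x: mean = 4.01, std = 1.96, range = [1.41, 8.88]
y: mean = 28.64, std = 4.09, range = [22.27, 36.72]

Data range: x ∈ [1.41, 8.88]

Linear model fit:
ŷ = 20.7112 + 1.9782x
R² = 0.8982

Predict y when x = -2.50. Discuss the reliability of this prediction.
The equation gives ŷ = 15.7657; however x = -2.50 is 3.91 units below the observed range, so this extrapolated value should not be trusted.

Prediction calculation:
ŷ = 20.7112 + 1.9782 × (-2.50)
ŷ = 15.7657

Reliability:
- Data range: x ∈ [1.41, 8.88]
- Prediction point: x = -2.50 is 3.91 units below the observed range → this is EXTRAPOLATION, not interpolation

Why that matters here:
- There are no observations near this x to validate the fitted line there
- R² describes fit only over the sampled x values; it says nothing about behaviour beyond them

A defensible statement: 'if the linear trend continued to x = -2.50, y would be about 15.7657' — the premise is untested.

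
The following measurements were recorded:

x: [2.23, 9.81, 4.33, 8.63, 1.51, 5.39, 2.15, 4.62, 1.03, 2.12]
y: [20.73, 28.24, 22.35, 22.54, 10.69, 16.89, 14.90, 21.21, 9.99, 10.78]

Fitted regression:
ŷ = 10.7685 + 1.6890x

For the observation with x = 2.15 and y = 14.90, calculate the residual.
Residual = 0.5001

The residual is the difference between the actual value and the predicted value:

Residual = y - ŷ

Step 1: Calculate predicted value
ŷ = 10.7685 + 1.6890 × 2.15
ŷ = 14.3999

Step 2: Calculate residual
Residual = 14.90 - 14.3999
Residual = 0.5001

The residual is positive, so the observed y = 14.90 sits above the regression line (the line underestimates it by 0.5001).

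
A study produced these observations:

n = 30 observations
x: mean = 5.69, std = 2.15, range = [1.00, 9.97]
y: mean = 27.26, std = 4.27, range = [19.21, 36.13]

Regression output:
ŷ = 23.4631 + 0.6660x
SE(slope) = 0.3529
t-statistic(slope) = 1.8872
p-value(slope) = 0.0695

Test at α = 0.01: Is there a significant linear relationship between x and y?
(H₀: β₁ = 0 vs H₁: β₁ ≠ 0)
Since p-value = 0.0695 ≥ α = 0.01, fail to reject H₀ — the slope is not significantly different from 0.

Hypothesis test for the slope coefficient:

H₀: β₁ = 0 (no linear relationship)
H₁: β₁ ≠ 0 (linear relationship exists)

Test statistic: t = β̂₁ / SE(β̂₁) = 0.6660 / 0.3529 = 1.8872

The p-value (0.0695) is the probability, under H₀, of a t-statistic at least as extreme as |t| = 1.8872 (two-sided, df = n − 2 = 28).

Decision rule: reject H₀ if p-value < α.
p-value = 0.0695 ≥ α = 0.01 → fail to reject H₀.

Conclusion: the linear association between x and y is not significant at the 1% level.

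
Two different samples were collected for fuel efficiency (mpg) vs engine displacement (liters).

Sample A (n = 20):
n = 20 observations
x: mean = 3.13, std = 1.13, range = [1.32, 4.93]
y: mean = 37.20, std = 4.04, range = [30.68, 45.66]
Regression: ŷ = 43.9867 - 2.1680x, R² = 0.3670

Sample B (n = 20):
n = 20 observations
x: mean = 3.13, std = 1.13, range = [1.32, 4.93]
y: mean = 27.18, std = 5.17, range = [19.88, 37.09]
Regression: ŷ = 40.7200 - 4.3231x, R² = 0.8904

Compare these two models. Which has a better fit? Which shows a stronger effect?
Model B has the better fit (R² = 0.8904 vs 0.3670). Model B shows the stronger effect (|β₁| = 4.3231 vs 2.1680).

Model Comparison:

Goodness of fit (R²):
- Model A: R² = 0.3670 → 36.70% of variance in fuel efficiency explained
- Model B: R² = 0.8904 → 89.04% of variance in fuel efficiency explained
- 0.8904 > 0.3670 → Model B has the better fit

Effect size (slope magnitude):
- Model A: β₁ = -2.1680 → predicted fuel efficiency falls 2.1680 mpg per additional liter of engine displacement
- Model B: β₁ = -4.3231 → predicted fuel efficiency falls 4.3231 mpg per additional liter of engine displacement
- |-2.1680| < |-4.3231| → Model B shows the stronger marginal effect

Note: R² measures how tightly points cluster around the line; β₁ measures how steep the line is — they answer different questions.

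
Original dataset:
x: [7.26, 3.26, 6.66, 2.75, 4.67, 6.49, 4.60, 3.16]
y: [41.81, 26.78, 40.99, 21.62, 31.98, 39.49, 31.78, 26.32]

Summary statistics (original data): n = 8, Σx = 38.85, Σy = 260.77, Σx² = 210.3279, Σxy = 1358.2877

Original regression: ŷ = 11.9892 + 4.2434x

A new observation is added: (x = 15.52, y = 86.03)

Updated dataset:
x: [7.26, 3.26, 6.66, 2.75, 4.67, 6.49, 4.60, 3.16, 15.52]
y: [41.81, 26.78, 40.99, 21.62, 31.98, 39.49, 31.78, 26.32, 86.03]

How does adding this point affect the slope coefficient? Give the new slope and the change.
The slope changes from 4.2434 to 4.8754 (change of +0.6320, or +14.9%).

The new point has HIGH LEVERAGE: x = 15.52 is far from the original mean x̄ = 38.85/8 ≈ 4.86 (original range [2.75, 7.26]).

Step 1: Update the sums with the new point (n goes from 8 to 9)
Σx  = 38.85 + 15.52 = 54.37
Σy  = 260.77 + 86.03 = 346.80
Σx² = 210.3279 + 15.52² = 210.3279 + 240.8704 = 451.1983
Σxy = 1358.2877 + 15.52×86.03 = 1358.2877 + 1335.1856 = 2693.4733

Step 2: Recompute the slope with b₁ = (nΣxy − ΣxΣy) / (nΣx² − (Σx)²)
Numerator   = 9×2693.4733 − 54.37×346.80 = 24241.2597 − 18855.5160 = 5385.7437
Denominator = 9×451.1983 − 54.37² = 4060.7847 − 2956.0969 = 1104.6878
b₁(new) = 5385.7437 / 1104.6878 = 4.8754

(Same formula on the original sums: (8×1358.2877 − 38.85×260.77) / (8×210.3279 − 38.85²) = 735.3871 / 173.3007 = 4.2434, matching the given fit.)

Step 3: Change in slope
Δβ₁ = 4.8754 − 4.2434 = +0.6320
Relative change = +0.6320 / 4.2434 × 100% = +14.9%
→ the slope increases when the point is added.

Because the point sits above the extension of the original line at a high-leverage x, it tilts the fit up.
In practice: examine leverage (hᵢ) and Cook's distance rather than deleting it automatically.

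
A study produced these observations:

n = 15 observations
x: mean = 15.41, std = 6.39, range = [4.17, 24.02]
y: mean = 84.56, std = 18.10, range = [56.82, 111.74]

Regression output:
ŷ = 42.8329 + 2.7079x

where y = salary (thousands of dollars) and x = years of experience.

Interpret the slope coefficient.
For each additional year of experience, predicted salary increases by approximately 2.7079 thousand dollars.

β₁ = 2.7079 is the change in predicted salary (thousand dollars) per additional year of experience.

Interpretation:
- Experience up by 1 year → predicted salary increases by 2.7079 thousand dollars
- The effect is assumed constant over the observed range of x (linearity)

(β₀ = 42.8329 is the fitted value at x = 0 and is not part of the slope interpretation.)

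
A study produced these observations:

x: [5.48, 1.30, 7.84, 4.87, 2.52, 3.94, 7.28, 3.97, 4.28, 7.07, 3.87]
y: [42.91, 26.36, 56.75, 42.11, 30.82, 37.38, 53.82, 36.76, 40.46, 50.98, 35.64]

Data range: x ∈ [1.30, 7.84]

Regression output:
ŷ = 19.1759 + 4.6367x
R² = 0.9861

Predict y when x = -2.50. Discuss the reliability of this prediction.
The equation gives ŷ = 7.5842; however x = -2.50 is 3.80 units below the observed range, so this extrapolated value should not be trusted.

Prediction calculation:
ŷ = 19.1759 + 4.6367 × (-2.50)
ŷ = 7.5842

Reliability:
- Data range: x ∈ [1.30, 7.84]
- Prediction point: x = -2.50 is 3.80 units below the observed range → this is EXTRAPOLATION, not interpolation

Why that matters here:
- R² describes fit only over the sampled x values; it says nothing about behaviour beyond them
- The standard error of prediction grows with (x − x̄)², and x = -2.50 is far from x̄ = 4.77

A defensible statement: 'if the linear trend continued to x = -2.50, y would be about 7.5842' — the premise is untested.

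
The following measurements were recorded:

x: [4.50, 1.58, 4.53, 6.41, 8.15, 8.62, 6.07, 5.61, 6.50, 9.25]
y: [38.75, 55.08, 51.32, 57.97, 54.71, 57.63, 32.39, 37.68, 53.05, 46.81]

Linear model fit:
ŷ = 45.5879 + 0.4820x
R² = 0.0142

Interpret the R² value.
R² = 0.0142 means 1.42% of the variation in y is explained by the linear relationship with x. This indicates a weak fit.

The coefficient of determination R² is the fraction of the total variation in y that the fitted line accounts for.

Here R² = 0.0142:
- Explained: 1.42% of the variation in y
- Unexplained (residual): 100% − 1.42% = 98.58%
- Rule of thumb (below 0.3 weak; 0.3 to below 0.7 moderate; 0.7 and above strong) → weak

Equivalently, for simple linear regression R² = r², so |r| = √0.0142 ≈ 0.1192.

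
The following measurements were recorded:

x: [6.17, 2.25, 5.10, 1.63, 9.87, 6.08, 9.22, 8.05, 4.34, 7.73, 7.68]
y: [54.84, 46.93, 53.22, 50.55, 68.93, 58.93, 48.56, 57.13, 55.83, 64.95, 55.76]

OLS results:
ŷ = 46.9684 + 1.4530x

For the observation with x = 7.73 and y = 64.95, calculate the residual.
Residual = 6.7499

The residual is the difference between the actual value and the predicted value:

Residual = y - ŷ

Step 1: Calculate predicted value
ŷ = 46.9684 + 1.4530 × 7.73
ŷ = 58.2001

Step 2: Calculate residual
Residual = 64.95 - 58.2001
Residual = 6.7499

The residual is positive, so the observed y = 64.95 sits above the regression line (the line underestimates it by 6.7499).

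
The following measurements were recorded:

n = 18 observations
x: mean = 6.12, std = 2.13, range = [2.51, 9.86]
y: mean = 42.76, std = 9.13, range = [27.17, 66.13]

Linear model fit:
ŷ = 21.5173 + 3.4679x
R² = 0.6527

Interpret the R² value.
The model explains 65.27% of the variance in y (R² = 0.6527), leaving 34.73% unexplained; the fit is moderate.

R² = 1 − SS_res/SS_tot compares the residual scatter to the total scatter of y about its mean.

Here R² = 0.6527:
- Explained: 65.27% of the variation in y
- Unexplained (residual): 100% − 65.27% = 34.73%
- Rule of thumb (below 0.3 weak; 0.3 to below 0.7 moderate; 0.7 and above strong) → moderate

Note: R² never decreases when predictors are added, so it should not be used alone to compare models of different size.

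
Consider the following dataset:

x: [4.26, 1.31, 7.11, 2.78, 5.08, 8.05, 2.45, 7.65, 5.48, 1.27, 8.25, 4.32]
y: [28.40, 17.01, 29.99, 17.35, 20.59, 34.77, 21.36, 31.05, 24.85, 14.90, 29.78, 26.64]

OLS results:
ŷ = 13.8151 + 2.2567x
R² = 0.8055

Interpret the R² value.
The model explains 80.55% of the variance in y (R² = 0.8055), leaving 19.45% unexplained; the fit is strong.

R² = 1 − SS_res/SS_tot compares the residual scatter to the total scatter of y about its mean.

Here R² = 0.8055:
- Explained: 80.55% of the variation in y
- Unexplained (residual): 100% − 80.55% = 19.45%
- Rule of thumb (below 0.3 weak; 0.3 to below 0.7 moderate; 0.7 and above strong) → strong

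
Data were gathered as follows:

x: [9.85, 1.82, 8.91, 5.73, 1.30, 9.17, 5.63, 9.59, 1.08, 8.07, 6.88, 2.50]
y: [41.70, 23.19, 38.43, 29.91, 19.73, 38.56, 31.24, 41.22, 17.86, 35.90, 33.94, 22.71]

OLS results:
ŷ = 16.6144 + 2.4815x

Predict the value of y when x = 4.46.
ŷ = 27.6819

To predict y for x = 4.46, substitute into the regression equation:

ŷ = 16.6144 + 2.4815 × 4.46
ŷ = 16.6144 + 11.0675
ŷ = 27.6819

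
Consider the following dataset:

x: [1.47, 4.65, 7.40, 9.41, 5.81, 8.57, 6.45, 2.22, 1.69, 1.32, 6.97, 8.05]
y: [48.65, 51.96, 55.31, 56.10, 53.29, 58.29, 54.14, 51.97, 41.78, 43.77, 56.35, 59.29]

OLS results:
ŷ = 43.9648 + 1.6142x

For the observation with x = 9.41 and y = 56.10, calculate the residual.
Residual = -3.0544

The residual is the difference between the actual value and the predicted value:

Residual = y - ŷ

Step 1: Calculate predicted value
ŷ = 43.9648 + 1.6142 × 9.41
ŷ = 59.1544

Step 2: Calculate residual
Residual = 56.10 - 59.1544
Residual = -3.0544

Interpretation: the model overestimates the actual value by 3.0544 at this point (negative residual → observation lies below the fitted line).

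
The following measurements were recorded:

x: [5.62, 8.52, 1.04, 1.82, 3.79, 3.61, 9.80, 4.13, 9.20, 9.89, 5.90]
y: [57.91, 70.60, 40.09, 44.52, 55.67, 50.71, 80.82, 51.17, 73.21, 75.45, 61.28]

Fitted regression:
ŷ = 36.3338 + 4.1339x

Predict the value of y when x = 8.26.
ŷ = 70.4798

x = 8.26 lies inside the observed range [1.04, 9.89], so the fitted equation applies directly:

ŷ = 36.3338 + 4.1339 × 8.26
ŷ = 36.3338 + 34.1460
ŷ = 70.4798

This is a point prediction; actual observations scatter around it by roughly the residual standard deviation.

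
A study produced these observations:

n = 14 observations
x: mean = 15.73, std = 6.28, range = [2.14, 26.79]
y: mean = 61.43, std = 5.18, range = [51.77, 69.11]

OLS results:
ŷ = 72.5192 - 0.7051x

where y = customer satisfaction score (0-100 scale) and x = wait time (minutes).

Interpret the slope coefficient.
An increase of one minute in wait time is associated with a 0.7051 points decrease in predicted satisfaction score.

The slope coefficient β₁ = -0.7051 represents the marginal effect of wait time on satisfaction score.

Interpretation:
- Wait time up by 1 minute → predicted satisfaction score decreases by 0.7051 points
- The effect is assumed constant over the observed range of x (linearity)
- The sign (−) gives the direction; the magnitude 0.7051 gives the size of the effect per minute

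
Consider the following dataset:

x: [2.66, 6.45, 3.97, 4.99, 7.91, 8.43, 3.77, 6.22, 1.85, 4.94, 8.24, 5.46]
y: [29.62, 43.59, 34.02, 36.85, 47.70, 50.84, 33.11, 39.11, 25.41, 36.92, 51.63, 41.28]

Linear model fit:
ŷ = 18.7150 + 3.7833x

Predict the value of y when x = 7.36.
ŷ = 46.5601

x = 7.36 lies inside the observed range [1.85, 8.43], so the fitted equation applies directly:

ŷ = 18.7150 + 3.7833 × 7.36
ŷ = 18.7150 + 27.8451
ŷ = 46.5601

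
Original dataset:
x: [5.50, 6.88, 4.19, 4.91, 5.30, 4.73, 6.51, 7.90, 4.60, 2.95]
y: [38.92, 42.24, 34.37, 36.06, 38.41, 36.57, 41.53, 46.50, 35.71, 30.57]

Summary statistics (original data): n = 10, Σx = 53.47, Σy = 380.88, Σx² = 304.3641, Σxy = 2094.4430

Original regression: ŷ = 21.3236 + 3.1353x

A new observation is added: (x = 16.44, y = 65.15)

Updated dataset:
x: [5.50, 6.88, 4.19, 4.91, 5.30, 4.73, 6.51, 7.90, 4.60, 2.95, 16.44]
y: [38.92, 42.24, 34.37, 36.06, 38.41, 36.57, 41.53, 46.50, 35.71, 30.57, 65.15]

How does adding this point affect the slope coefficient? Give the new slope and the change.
New slope β₁ = 2.5381 versus 3.1353 before: a change of -0.5972 (-19.0%).

The new point has HIGH LEVERAGE: x = 16.44 is far from the original mean x̄ = 53.47/10 ≈ 5.35 (original range [2.95, 7.90]).

Step 1: Update the sums with the new point (n goes from 10 to 11)
Σx  = 53.47 + 16.44 = 69.91
Σy  = 380.88 + 65.15 = 446.03
Σx² = 304.3641 + 16.44² = 304.3641 + 270.2736 = 574.6377
Σxy = 2094.4430 + 16.44×65.15 = 2094.4430 + 1071.0660 = 3165.5090

Step 2: Recompute the slope with b₁ = (nΣxy − ΣxΣy) / (nΣx² − (Σx)²)
Numerator   = 11×3165.5090 − 69.91×446.03 = 34820.5990 − 31181.9573 = 3638.6417
Denominator = 11×574.6377 − 69.91² = 6321.0147 − 4887.4081 = 1433.6066
b₁(new) = 3638.6417 / 1433.6066 = 2.5381

(Same formula on the original sums: (10×2094.4430 − 53.47×380.88) / (10×304.3641 − 53.47²) = 578.7764 / 184.6001 = 3.1353, matching the given fit.)

Step 3: Change in slope
Δβ₁ = 2.5381 − 3.1353 = -0.5972
Relative change = -0.5972 / 3.1353 × 100% = -19.0%
→ the slope decreases when the point is added.

A high-leverage point only changes the slope if it is off the original line; here y = 65.15 is below the original trend, so the slope decreases.
In practice: investigate whether it comes from the same population as the rest of the sample; check such a point for data-entry or measurement error.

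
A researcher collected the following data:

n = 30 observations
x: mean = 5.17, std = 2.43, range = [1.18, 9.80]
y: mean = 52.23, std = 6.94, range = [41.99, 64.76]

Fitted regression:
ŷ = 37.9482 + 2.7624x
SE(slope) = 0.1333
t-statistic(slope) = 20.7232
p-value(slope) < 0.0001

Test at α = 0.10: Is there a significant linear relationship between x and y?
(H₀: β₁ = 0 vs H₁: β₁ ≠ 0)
p-value < 0.0001 < α = 0.10, so we reject H₀. The relationship is significant.

Hypothesis test for the slope coefficient:

H₀: β₁ = 0 (no linear relationship)
H₁: β₁ ≠ 0 (linear relationship exists)

Test statistic: t = β̂₁ / SE(β̂₁) = 2.7624 / 0.1333 = 20.7232

p < 0.0001: how often a slope estimate this far from 0 (in SE units) would arise by chance if β₁ were truly 0.

Decision rule: reject H₀ if p-value < α.
p-value < 0.0001 < α = 0.10 → reject H₀.

There is sufficient evidence at the 10% significance level to conclude that a linear relationship exists between x and y.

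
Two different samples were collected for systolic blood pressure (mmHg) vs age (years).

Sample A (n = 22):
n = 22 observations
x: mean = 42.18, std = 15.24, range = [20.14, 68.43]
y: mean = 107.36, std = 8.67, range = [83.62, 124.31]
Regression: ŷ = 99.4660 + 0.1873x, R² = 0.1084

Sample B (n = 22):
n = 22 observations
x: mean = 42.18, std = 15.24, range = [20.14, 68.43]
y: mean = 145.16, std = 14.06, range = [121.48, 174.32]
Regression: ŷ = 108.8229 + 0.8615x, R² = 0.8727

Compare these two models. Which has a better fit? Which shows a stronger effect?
Model B has the better fit (R² = 0.8727 vs 0.1084). Model B shows the stronger effect (|β₁| = 0.8615 vs 0.1873).

Model Comparison:

Goodness of fit (R²):
- Model A: R² = 0.1084 → 10.84% of variance in blood pressure explained
- Model B: R² = 0.8727 → 87.27% of variance in blood pressure explained
- 0.8727 > 0.1084 → Model B has the better fit

Which has the larger per-year effect? (|β₁|)
- Model A: β₁ = 0.1873 → predicted blood pressure rises 0.1873 mmHg per additional year of age
- Model B: β₁ = 0.8615 → predicted blood pressure rises 0.8615 mmHg per additional year of age
- |0.1873| < |0.8615| → Model B shows the stronger marginal effect

Notes:
- A better fit (higher R²) doesn't necessarily mean a more important relationship.
- R² measures how tightly points cluster around the line; β₁ measures how steep the line is — they answer different questions.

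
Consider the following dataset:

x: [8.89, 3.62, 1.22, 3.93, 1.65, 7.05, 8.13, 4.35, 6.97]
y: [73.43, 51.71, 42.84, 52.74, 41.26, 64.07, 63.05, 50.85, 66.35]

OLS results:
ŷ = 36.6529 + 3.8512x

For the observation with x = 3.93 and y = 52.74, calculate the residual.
Residual = 0.9519

The residual is the difference between the actual value and the predicted value:

Residual = y - ŷ

Step 1: Calculate predicted value
ŷ = 36.6529 + 3.8512 × 3.93
ŷ = 51.7881

Step 2: Calculate residual
Residual = 52.74 - 51.7881
Residual = 0.9519

The residual is positive, so the observed y = 52.74 sits above the regression line (the line underestimates it by 0.9519).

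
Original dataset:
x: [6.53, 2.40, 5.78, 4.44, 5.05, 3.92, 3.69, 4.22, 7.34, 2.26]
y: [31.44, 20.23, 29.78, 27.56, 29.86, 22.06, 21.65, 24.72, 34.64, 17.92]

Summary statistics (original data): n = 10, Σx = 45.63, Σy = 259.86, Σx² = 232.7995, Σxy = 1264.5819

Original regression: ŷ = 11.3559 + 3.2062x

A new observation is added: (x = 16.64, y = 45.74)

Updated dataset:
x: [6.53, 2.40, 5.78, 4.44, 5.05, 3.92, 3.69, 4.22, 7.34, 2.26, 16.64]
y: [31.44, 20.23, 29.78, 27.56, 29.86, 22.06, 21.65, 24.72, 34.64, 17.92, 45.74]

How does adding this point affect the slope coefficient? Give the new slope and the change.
New slope β₁ = 1.8814 versus 3.2062 before: a change of -1.3248 (-41.3%).

The new point has HIGH LEVERAGE: x = 16.64 is far from the original mean x̄ = 45.63/10 ≈ 4.56 (original range [2.26, 7.34]).

Step 1: Update the sums with the new point (n goes from 10 to 11)
Σx  = 45.63 + 16.64 = 62.27
Σy  = 259.86 + 45.74 = 305.60
Σx² = 232.7995 + 16.64² = 232.7995 + 276.8896 = 509.6891
Σxy = 1264.5819 + 16.64×45.74 = 1264.5819 + 761.1136 = 2025.6955

Step 2: Recompute the slope with b₁ = (nΣxy − ΣxΣy) / (nΣx² − (Σx)²)
Numerator   = 11×2025.6955 − 62.27×305.60 = 22282.6505 − 19029.7120 = 3252.9385
Denominator = 11×509.6891 − 62.27² = 5606.5801 − 3877.5529 = 1729.0272
b₁(new) = 3252.9385 / 1729.0272 = 1.8814

(Same formula on the original sums: (10×1264.5819 − 45.63×259.86) / (10×232.7995 − 45.63²) = 788.4072 / 245.8981 = 3.2062, matching the given fit.)

Step 3: Change in slope
Δβ₁ = 1.8814 − 3.2062 = -1.3248
Relative change = -1.3248 / 3.2062 × 100% = -41.3%
→ the slope decreases when the point is added.

Because the point sits below the extension of the original line at a high-leverage x, it tilts the fit down.
In practice: check such a point for data-entry or measurement error.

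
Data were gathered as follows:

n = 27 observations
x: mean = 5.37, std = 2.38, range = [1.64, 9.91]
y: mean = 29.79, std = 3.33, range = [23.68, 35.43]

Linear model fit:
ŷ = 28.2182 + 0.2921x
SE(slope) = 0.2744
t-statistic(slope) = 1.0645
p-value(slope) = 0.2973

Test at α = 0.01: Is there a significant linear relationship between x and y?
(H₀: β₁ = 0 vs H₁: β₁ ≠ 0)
Fail to reject H₀: p-value = 0.2973 ≥ α = 0.01. The linear relationship is not significant at the 1% level.

Hypothesis test for the slope coefficient:

H₀: β₁ = 0 (no linear relationship)
H₁: β₁ ≠ 0 (linear relationship exists)

Test statistic: t = β̂₁ / SE(β̂₁) = 0.2921 / 0.2744 = 1.0645

With df = 25, the two-sided p-value for |t| = 1.0645 is 0.2973.

Decision rule: reject H₀ if p-value < α.
p-value = 0.2973 ≥ α = 0.01 → fail to reject H₀.

Conclusion: the linear association between x and y is not significant at the 1% level.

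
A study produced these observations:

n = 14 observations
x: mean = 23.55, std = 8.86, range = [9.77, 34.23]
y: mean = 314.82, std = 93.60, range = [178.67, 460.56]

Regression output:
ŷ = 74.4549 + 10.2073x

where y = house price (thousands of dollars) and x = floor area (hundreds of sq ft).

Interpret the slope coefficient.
For each additional hundred sq ft of floor area, predicted house price increases by approximately 10.2073 thousand dollars.

The slope coefficient β₁ = 10.2073 represents the marginal effect of floor area on house price.

Interpretation:
- Floor area up by 1 hundred sq ft → predicted house price increases by 10.2073 thousand dollars
- This is a linear approximation: the same per-unit change is assumed across the whole observed x range
- The sign (+) gives the direction; the magnitude 10.2073 gives the size of the effect per hundred sq ft

The intercept β₀ = 74.4549 is the predicted house price when floor area = 0; since the smallest observed x is 9.77, this is an extrapolation and mainly anchors the line.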